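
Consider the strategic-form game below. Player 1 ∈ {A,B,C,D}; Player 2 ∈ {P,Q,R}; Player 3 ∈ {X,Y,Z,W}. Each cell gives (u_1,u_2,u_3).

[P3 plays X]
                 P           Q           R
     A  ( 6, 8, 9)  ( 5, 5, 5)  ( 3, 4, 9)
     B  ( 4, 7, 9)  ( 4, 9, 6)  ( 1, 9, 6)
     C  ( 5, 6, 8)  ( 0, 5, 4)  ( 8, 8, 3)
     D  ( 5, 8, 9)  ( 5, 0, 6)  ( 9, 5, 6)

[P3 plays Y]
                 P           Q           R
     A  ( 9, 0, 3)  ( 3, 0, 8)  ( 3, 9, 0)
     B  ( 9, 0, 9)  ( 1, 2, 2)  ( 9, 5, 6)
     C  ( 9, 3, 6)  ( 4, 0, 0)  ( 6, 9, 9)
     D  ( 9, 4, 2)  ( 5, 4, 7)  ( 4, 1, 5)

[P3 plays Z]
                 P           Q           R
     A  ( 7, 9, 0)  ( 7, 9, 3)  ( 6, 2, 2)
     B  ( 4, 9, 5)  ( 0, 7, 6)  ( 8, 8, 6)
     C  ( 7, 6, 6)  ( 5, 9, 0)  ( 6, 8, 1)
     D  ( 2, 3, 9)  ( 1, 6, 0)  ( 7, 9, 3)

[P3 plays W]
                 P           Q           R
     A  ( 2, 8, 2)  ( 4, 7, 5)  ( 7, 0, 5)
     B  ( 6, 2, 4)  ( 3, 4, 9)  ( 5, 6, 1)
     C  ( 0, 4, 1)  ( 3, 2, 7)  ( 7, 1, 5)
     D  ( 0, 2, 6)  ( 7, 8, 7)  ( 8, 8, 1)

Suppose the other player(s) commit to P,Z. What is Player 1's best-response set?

BR_1 = {A,C}

u_1(A vs P,Z) = 7
u_1(B vs P,Z) = 4
u_1(C vs P,Z) = 7
u_1(D vs P,Z) = 2
max payoff 7 at {A,C}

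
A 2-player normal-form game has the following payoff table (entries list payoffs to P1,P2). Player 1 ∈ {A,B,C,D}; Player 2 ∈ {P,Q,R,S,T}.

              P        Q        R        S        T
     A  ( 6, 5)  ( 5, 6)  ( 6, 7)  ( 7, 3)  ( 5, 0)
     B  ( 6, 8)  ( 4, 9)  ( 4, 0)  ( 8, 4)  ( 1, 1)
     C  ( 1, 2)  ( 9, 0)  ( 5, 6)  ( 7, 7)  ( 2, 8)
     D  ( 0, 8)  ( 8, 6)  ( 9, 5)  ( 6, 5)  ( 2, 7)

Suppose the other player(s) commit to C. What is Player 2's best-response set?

P2 best: {T}

u_2(P vs C) = 2
u_2(Q vs C) = 0
u_2(R vs C) = 6
u_2(S vs C) = 7
u_2(T vs C) = 8
max payoff 8 at {T}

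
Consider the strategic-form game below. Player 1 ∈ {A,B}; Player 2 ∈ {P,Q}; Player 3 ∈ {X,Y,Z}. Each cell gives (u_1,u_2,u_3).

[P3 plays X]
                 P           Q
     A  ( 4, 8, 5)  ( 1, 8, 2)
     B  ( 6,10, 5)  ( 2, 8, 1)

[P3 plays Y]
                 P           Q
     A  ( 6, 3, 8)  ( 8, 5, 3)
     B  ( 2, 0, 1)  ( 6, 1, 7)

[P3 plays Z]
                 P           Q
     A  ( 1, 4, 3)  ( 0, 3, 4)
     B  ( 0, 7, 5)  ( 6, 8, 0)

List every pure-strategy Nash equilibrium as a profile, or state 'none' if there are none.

PSNE = {(B,P,X)}

(A,P,X): not NE [P1→B gives 6>4; P3→Y gives 8>5]
(A,P,Y): not NE [P2→Q gives 5>3]
(A,P,Z): not NE [P3→Y gives 8>3]
(A,Q,X): not NE [P1→B gives 2>1; P3→Z gives 4>2]
(A,Q,Y): not NE [P3→Z gives 4>3]
(A,Q,Z): not NE [P1→B gives 6>0; P2→P gives 4>3]
(B,P,X): NE
(B,P,Y): not NE [P1→A gives 6>2; P2→Q gives 1>0; P3→Z gives 5>1]
(B,P,Z): not NE [P1→A gives 1>0; P2→Q gives 8>7]
(B,Q,X): not NE [P2→P gives 10>8; P3→Y gives 7>1]
(B,Q,Y): not NE [P1→A gives 8>6]
(B,Q,Z): not NE [P3→Y gives 7>0]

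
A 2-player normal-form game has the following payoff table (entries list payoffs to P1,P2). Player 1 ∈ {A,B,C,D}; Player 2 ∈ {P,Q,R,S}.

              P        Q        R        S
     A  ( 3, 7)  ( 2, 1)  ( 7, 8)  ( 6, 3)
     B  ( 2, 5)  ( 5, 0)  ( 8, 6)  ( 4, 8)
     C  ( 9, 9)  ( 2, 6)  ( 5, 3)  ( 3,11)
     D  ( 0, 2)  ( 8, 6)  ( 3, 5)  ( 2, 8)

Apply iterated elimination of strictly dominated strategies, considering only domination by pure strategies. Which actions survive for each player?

P2 drop Q (S beats it: A:3>1 B:8>0 C:11>6 D:8>6)
P1 drop D (A beats it: P:3>0 R:7>3 S:6>2)
P1→{A,B,C} P2→{P,R,S}

Remaining: P1:{A,B,C} P2:{P,R,S}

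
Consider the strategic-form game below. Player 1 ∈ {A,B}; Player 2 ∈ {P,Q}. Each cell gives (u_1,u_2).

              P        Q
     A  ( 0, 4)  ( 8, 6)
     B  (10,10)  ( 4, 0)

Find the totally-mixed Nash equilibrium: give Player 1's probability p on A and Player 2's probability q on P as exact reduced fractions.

p=5/6, q=2/7

P1 indiff ⇒ q·0+(1-q)·8 = q·10+(1-q)·4 ⇒ q(-10) = (1-q)(-4) ⇒ q = 2/7
P2 indiff ⇒ p·4+(1-p)·10 = p·6+(1-p)·0 ⇒ p(-2) = (1-p)(-10) ⇒ p = 5/6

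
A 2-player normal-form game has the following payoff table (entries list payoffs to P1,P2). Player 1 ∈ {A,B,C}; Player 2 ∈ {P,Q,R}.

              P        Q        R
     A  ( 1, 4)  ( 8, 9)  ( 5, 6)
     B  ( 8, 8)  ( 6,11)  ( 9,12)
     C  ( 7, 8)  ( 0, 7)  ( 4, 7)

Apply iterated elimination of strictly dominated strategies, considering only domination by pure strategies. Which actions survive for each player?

IESDS → P1:{A,B} P2:{Q,R}

P1 drop C (B beats it: P:8>7 Q:6>0 R:9>4)
P2 drop P (Q beats it: A:9>4 B:11>8)
P1→{A,B} P2→{Q,R}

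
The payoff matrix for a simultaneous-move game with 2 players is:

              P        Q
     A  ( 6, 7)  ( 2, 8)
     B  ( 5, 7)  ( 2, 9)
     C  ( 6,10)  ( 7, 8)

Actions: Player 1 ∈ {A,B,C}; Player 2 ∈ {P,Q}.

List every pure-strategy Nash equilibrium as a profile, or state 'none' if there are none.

Nash profiles: (C,P)

(A,P): not NE [P2→Q gives 8>7]
(A,Q): not NE [P1→C gives 7>2]
(B,P): not NE [P1→C gives 6>5; P2→Q gives 9>7]
(B,Q): not NE [P1→C gives 7>2]
(C,P): NE
(C,Q): not NE [P2→P gives 10>8]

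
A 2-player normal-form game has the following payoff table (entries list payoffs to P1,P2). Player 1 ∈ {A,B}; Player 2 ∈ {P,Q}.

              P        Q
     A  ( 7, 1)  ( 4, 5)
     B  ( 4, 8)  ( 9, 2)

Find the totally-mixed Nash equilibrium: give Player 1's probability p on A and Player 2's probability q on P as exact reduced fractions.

P1 mixes 3/5 on A; P2 mixes 5/8 on P

P1 indiff ⇒ q·7+(1-q)·4 = q·4+(1-q)·9 ⇒ q(3) = (1-q)(5) ⇒ q = 5/8
P2 indiff ⇒ p·1+(1-p)·8 = p·5+(1-p)·2 ⇒ p(-4) = (1-p)(-6) ⇒ p = 3/5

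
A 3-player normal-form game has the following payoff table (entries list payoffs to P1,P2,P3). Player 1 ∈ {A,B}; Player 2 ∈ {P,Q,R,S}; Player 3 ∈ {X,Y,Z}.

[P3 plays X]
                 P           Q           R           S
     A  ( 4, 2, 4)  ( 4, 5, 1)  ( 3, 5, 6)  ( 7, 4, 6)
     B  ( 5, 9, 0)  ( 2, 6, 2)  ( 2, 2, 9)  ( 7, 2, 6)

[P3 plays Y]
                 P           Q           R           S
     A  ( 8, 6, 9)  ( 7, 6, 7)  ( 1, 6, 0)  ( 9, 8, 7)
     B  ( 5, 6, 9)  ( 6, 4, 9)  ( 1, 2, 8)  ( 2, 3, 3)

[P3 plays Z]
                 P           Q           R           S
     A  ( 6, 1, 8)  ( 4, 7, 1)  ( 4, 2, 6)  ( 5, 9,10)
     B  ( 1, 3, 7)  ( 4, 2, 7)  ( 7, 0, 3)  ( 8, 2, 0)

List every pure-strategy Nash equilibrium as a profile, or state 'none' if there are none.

(A,P,X): not NE [P1→B gives 5>4; P2→R gives 5>2; P3→Y gives 9>4]
(A,P,Y): not NE [P2→S gives 8>6]
(A,P,Z): not NE [P2→S gives 9>1; P3→Y gives 9>8]
(A,Q,X): not NE [P3→Y gives 7>1]
(A,Q,Y): not NE [P2→S gives 8>6]
(A,Q,Z): not NE [P2→S gives 9>7; P3→Y gives 7>1]
(A,R,X): NE
(A,R,Y): not NE [P2→S gives 8>6; P3→Z gives 6>0]
(A,R,Z): not NE [P1→B gives 7>4; P2→S gives 9>2]
(A,S,X): not NE [P2→R gives 5>4; P3→Z gives 10>6]
(A,S,Y): not NE [P3→Z gives 10>7]
(A,S,Z): not NE [P1→B gives 8>5]
(B,P,X): not NE [P3→Y gives 9>0]
(B,P,Y): not NE [P1→A gives 8>5]
(B,P,Z): not NE [P1→A gives 6>1; P3→Y gives 9>7]
(B,Q,X): not NE [P1→A gives 4>2; P2→P gives 9>6; P3→Y gives 9>2]
(B,Q,Y): not NE [P1→A gives 7>6; P2→P gives 6>4]
(B,Q,Z): not NE [P2→P gives 3>2; P3→Y gives 9>7]
(B,R,X): not NE [P1→A gives 3>2; P2→P gives 9>2]
(B,R,Y): not NE [P2→P gives 6>2; P3→X gives 9>8]
(B,R,Z): not NE [P2→P gives 3>0; P3→X gives 9>3]
(B,S,X): not NE [P2→P gives 9>2]
(B,S,Y): not NE [P1→A gives 9>2; P2→P gives 6>3; P3→X gives 6>3]
(B,S,Z): not NE [P2→P gives 3>2; P3→X gives 6>0]

PSNE = {(A,R,X)}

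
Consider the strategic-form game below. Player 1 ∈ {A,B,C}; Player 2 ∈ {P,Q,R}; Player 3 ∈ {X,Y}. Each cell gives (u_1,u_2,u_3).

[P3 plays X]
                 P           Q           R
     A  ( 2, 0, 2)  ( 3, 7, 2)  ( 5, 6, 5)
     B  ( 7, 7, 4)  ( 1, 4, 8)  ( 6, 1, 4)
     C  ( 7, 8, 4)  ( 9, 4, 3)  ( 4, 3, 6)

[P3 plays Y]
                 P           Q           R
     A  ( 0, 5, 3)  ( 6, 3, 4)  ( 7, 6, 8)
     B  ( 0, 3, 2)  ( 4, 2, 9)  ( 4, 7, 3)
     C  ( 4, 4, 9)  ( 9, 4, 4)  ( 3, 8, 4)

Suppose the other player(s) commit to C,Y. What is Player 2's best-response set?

BR_2 = {R}

u_2(P vs C,Y) = 4
u_2(Q vs C,Y) = 4
u_2(R vs C,Y) = 8
max payoff 8 at {R}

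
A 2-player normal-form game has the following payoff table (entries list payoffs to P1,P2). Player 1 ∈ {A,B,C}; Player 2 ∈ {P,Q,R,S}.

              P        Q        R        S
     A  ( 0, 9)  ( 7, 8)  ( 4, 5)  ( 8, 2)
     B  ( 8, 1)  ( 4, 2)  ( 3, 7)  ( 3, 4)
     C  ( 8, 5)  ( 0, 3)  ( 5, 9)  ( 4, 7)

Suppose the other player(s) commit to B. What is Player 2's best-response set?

argmax u_2 = {R}

u_2(P vs B) = 1
u_2(Q vs B) = 2
u_2(R vs B) = 7
u_2(S vs B) = 4
max payoff 7 at {R}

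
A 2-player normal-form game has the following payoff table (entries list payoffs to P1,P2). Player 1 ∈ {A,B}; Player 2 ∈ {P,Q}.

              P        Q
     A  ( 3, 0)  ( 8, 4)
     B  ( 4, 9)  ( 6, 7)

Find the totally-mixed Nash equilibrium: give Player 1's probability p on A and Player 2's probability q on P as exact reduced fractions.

P1 indiff ⇒ q·3+(1-q)·8 = q·4+(1-q)·6 ⇒ q(-1) = (1-q)(-2) ⇒ q = 2/3
P2 indiff ⇒ p·0+(1-p)·9 = p·4+(1-p)·7 ⇒ p(-4) = (1-p)(-2) ⇒ p = 1/3

P1 mixes 1/3 on A; P2 mixes 2/3 on P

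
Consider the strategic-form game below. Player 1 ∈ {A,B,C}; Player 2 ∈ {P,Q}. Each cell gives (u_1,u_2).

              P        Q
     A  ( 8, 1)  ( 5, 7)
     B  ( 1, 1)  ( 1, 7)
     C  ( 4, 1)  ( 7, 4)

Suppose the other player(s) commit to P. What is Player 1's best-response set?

u_1(A vs P) = 8
u_1(B vs P) = 1
u_1(C vs P) = 4
max payoff 8 at {A}

argmax u_1 = {A}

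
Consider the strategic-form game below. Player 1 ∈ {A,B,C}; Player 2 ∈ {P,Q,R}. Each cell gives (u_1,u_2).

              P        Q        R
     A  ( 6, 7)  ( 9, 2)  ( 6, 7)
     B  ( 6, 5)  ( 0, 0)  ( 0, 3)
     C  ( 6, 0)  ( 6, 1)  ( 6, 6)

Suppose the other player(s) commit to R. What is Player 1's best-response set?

u_1(A vs R) = 6
u_1(B vs R) = 0
u_1(C vs R) = 6
max payoff 6 at {A,C}

argmax u_1 = {A,C}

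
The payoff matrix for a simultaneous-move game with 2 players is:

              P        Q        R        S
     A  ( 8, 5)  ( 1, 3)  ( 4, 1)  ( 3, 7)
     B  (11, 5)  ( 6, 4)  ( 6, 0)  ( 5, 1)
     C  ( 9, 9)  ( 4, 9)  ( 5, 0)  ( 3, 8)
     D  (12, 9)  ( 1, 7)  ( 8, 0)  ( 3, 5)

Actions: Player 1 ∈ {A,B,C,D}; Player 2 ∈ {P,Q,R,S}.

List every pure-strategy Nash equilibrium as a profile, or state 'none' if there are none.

(A,P): not NE [P1→D gives 12>8; P2→S gives 7>5]
(A,Q): not NE [P1→B gives 6>1; P2→S gives 7>3]
(A,R): not NE [P1→D gives 8>4; P2→S gives 7>1]
(A,S): not NE [P1→B gives 5>3]
(B,P): not NE [P1→D gives 12>11]
(B,Q): not NE [P2→P gives 5>4]
(B,R): not NE [P1→D gives 8>6; P2→P gives 5>0]
(B,S): not NE [P2→P gives 5>1]
(C,P): not NE [P1→D gives 12>9]
(C,Q): not NE [P1→B gives 6>4]
(C,R): not NE [P1→D gives 8>5; P2→Q gives 9>0]
(C,S): not NE [P1→B gives 5>3; P2→Q gives 9>8]
(D,P): NE
(D,Q): not NE [P1→B gives 6>1; P2→P gives 9>7]
(D,R): not NE [P2→P gives 9>0]
(D,S): not NE [P1→B gives 5>3; P2→P gives 9>5]

NE set: (D,P)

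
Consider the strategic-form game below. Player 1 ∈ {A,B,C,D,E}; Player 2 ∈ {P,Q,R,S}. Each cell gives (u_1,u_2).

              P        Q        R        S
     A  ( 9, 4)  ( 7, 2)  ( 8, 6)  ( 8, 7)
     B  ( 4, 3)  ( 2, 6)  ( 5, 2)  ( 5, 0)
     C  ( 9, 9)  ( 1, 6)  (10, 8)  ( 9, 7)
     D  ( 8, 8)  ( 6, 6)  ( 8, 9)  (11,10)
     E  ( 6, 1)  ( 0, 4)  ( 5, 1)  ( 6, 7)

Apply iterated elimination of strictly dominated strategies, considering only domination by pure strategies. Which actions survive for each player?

IESDS → P1:{A,C,D} P2:{P,R,S}

P1 drop B (A beats it: P:9>4 Q:7>2 R:8>5 S:8>5)
P1 drop E (A beats it: P:9>6 Q:7>0 R:8>5 S:8>6)
P2 drop Q (P beats it: A:4>2 C:9>6 D:8>6)
P1→{A,C,D} P2→{P,R,S}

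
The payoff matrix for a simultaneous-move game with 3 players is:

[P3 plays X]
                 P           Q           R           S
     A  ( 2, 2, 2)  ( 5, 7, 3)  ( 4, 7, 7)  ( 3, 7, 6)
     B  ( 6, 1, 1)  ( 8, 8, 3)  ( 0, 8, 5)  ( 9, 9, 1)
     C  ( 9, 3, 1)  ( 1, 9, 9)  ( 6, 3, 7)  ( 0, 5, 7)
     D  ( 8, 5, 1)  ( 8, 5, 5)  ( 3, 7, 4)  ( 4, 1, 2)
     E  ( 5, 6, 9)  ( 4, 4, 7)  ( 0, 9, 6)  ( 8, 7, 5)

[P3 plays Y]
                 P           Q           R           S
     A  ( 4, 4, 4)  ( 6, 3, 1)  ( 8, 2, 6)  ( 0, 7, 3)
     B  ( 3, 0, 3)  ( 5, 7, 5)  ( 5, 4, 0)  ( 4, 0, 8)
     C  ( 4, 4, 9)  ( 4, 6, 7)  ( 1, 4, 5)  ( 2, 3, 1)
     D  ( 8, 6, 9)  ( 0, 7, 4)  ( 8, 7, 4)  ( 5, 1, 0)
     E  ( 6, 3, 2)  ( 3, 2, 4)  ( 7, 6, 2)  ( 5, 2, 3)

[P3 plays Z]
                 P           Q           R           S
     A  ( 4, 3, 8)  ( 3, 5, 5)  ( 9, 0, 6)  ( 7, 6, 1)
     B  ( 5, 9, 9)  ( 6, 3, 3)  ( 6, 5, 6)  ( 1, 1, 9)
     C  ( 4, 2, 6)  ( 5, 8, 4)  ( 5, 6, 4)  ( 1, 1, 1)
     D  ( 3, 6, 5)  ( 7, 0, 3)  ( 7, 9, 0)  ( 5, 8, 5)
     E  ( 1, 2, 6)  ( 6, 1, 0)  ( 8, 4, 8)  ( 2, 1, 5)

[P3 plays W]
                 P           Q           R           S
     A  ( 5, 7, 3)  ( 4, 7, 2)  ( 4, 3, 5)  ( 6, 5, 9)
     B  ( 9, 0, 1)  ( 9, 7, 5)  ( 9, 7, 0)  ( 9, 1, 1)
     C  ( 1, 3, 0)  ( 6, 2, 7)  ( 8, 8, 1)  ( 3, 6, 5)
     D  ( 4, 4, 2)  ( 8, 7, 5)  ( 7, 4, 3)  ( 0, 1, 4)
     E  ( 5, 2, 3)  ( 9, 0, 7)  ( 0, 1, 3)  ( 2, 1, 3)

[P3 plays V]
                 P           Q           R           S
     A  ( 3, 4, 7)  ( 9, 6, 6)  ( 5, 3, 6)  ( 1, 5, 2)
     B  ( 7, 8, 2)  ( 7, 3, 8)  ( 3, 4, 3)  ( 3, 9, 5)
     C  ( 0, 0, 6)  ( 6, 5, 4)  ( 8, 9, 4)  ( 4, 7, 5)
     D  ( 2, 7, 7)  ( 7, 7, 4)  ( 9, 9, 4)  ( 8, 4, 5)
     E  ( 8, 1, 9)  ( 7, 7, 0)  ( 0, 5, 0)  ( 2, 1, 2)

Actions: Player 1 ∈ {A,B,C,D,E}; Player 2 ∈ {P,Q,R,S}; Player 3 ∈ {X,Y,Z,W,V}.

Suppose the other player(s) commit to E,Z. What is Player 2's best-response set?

P2 best: {R}

u_2(P vs E,Z) = 2
u_2(Q vs E,Z) = 1
u_2(R vs E,Z) = 4
u_2(S vs E,Z) = 1
max payoff 4 at {R}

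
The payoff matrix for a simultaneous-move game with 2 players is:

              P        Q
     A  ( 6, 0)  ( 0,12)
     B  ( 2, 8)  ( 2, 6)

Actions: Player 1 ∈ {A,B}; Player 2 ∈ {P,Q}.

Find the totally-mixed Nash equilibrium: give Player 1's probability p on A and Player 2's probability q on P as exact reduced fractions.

p=1/7, q=1/3

P1 indiff ⇒ q·6+(1-q)·0 = q·2+(1-q)·2 ⇒ q(4) = (1-q)(2) ⇒ q = 1/3
P2 indiff ⇒ p·0+(1-p)·8 = p·12+(1-p)·6 ⇒ p(-12) = (1-p)(-2) ⇒ p = 1/7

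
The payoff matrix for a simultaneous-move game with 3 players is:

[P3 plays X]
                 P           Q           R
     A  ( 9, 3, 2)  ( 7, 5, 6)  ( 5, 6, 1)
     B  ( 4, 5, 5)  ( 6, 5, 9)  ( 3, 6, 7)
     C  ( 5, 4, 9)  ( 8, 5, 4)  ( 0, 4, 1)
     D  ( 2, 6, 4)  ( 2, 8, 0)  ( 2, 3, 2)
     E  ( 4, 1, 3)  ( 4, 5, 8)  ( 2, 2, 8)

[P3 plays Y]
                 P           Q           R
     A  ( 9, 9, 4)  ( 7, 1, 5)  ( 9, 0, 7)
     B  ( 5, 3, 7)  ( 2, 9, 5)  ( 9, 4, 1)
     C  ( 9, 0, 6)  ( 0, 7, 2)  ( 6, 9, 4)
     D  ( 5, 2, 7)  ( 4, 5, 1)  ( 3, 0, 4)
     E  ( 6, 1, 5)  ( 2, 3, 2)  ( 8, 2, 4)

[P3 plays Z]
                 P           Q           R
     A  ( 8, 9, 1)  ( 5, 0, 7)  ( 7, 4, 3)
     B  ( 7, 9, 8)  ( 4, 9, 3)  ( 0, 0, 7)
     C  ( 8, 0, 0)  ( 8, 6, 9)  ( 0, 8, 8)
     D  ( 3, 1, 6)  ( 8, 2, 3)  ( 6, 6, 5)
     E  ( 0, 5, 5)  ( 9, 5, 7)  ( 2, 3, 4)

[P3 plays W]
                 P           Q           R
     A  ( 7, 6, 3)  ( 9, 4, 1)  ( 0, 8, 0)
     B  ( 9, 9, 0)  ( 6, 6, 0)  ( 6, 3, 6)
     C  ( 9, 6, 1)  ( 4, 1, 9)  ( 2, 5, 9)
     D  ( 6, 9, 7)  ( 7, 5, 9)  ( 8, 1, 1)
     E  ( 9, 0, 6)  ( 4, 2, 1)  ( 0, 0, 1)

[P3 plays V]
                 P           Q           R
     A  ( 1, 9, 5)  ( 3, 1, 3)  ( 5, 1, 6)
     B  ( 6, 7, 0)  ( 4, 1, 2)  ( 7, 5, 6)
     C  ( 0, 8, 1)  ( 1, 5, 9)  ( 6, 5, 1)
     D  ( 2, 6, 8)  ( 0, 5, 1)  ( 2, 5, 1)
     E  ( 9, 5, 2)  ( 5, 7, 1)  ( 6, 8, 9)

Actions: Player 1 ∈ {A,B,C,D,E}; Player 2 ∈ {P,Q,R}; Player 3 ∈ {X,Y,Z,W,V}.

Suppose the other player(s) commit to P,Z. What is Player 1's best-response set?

argmax u_1 = {A,C}

u_1(A vs P,Z) = 8
u_1(B vs P,Z) = 7
u_1(C vs P,Z) = 8
u_1(D vs P,Z) = 3
u_1(E vs P,Z) = 0
max payoff 8 at {A,C}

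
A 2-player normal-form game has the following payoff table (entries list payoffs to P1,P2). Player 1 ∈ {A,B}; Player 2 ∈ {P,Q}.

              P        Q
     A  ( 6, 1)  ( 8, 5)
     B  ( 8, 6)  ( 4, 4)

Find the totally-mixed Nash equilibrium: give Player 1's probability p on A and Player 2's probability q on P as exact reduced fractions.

P1 indiff ⇒ q·6+(1-q)·8 = q·8+(1-q)·4 ⇒ q(-2) = (1-q)(-4) ⇒ q = 2/3
P2 indiff ⇒ p·1+(1-p)·6 = p·5+(1-p)·4 ⇒ p(-4) = (1-p)(-2) ⇒ p = 1/3

(p,q) = (1/3, 2/3)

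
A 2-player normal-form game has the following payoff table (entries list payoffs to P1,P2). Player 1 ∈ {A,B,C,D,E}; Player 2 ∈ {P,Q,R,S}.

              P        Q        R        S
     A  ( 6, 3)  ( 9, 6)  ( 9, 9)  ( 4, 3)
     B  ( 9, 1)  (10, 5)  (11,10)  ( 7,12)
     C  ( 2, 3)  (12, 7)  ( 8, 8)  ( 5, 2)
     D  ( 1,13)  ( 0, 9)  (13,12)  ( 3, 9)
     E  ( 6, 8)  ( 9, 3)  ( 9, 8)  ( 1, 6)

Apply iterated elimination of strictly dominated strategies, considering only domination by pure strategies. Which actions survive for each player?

IESDS → P1:{B,D} P2:{P,R,S}

P1 drop A (B beats it: P:9>6 Q:10>9 R:11>9 S:7>4)
P1 drop E (B beats it: P:9>6 Q:10>9 R:11>9 S:7>1)
P2 drop Q (R beats it: B:10>5 C:8>7 D:12>9)
P1 drop C (B beats it: P:9>2 R:11>8 S:7>5)
P1→{B,D} P2→{P,R,S}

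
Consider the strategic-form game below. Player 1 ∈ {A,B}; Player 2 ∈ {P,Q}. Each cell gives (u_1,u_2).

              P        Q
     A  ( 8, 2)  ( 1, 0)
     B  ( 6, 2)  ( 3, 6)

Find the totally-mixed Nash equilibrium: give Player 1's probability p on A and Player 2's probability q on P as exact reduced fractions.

P1 mixes 2/3 on A; P2 mixes 1/2 on P

P1 indiff ⇒ q·8+(1-q)·1 = q·6+(1-q)·3 ⇒ q(2) = (1-q)(2) ⇒ q = 1/2
P2 indiff ⇒ p·2+(1-p)·2 = p·0+(1-p)·6 ⇒ p(2) = (1-p)(4) ⇒ p = 2/3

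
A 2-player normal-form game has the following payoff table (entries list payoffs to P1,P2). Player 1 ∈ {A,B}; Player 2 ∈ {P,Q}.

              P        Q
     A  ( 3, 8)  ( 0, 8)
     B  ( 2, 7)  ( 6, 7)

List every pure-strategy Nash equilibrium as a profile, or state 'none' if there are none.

Nash profiles: (A,P), (B,Q)

(A,P): NE
(A,Q): not NE [P1→B gives 6>0]
(B,P): not NE [P1→A gives 3>2]
(B,Q): NE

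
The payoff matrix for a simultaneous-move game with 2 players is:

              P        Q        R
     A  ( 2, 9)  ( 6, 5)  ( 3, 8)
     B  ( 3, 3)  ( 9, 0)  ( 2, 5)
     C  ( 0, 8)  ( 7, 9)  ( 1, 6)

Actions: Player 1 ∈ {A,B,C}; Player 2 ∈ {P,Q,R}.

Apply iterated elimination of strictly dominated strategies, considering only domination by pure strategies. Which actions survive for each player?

Remaining: P1:{A,B} P2:{P,R}

P1 drop C (B beats it: P:3>0 Q:9>7 R:2>1)
P2 drop Q (P beats it: A:9>5 B:3>0)
P1→{A,B} P2→{P,R}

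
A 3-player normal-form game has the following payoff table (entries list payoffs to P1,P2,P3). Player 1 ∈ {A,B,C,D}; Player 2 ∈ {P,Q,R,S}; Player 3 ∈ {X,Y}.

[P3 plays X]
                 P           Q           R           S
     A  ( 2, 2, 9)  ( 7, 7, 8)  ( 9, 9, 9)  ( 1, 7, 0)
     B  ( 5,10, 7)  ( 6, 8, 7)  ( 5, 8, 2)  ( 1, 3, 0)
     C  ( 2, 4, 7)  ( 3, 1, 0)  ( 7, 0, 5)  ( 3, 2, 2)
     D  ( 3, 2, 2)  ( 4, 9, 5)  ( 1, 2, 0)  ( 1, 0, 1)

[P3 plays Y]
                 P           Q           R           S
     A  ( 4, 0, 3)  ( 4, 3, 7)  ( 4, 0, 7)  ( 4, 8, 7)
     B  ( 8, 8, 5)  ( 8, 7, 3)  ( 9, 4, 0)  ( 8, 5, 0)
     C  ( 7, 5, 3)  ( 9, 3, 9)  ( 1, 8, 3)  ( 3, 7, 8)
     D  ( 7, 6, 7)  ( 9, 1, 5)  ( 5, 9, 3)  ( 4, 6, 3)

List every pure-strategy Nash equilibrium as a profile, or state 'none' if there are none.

PSNE = {(A,R,X), (B,P,X)}

(A,P,X): not NE [P1→B gives 5>2; P2→R gives 9>2]
(A,P,Y): not NE [P1→B gives 8>4; P2→S gives 8>0; P3→X gives 9>3]
(A,Q,X): not NE [P2→R gives 9>7]
(A,Q,Y): not NE [P1→D gives 9>4; P2→S gives 8>3; P3→X gives 8>7]
(A,R,X): NE
(A,R,Y): not NE [P1→B gives 9>4; P2→S gives 8>0; P3→X gives 9>7]
(A,S,X): not NE [P1→C gives 3>1; P2→R gives 9>7; P3→Y gives 7>0]
(A,S,Y): not NE [P1→B gives 8>4]
(B,P,X): NE
(B,P,Y): not NE [P3→X gives 7>5]
(B,Q,X): not NE [P1→A gives 7>6; P2→P gives 10>8]
(B,Q,Y): not NE [P1→D gives 9>8; P2→P gives 8>7; P3→X gives 7>3]
(B,R,X): not NE [P1→A gives 9>5; P2→P gives 10>8]
(B,R,Y): not NE [P2→P gives 8>4; P3→X gives 2>0]
(B,S,X): not NE [P1→C gives 3>1; P2→P gives 10>3]
(B,S,Y): not NE [P2→P gives 8>5]
(C,P,X): not NE [P1→B gives 5>2]
(C,P,Y): not NE [P1→B gives 8>7; P2→R gives 8>5; P3→X gives 7>3]
(C,Q,X): not NE [P1→A gives 7>3; P2→P gives 4>1; P3→Y gives 9>0]
(C,Q,Y): not NE [P2→R gives 8>3]
(C,R,X): not NE [P1→A gives 9>7; P2→P gives 4>0]
(C,R,Y): not NE [P1→B gives 9>1; P3→X gives 5>3]
(C,S,X): not NE [P2→P gives 4>2; P3→Y gives 8>2]
(C,S,Y): not NE [P1→B gives 8>3; P2→R gives 8>7]
(D,P,X): not NE [P1→B gives 5>3; P2→Q gives 9>2; P3→Y gives 7>2]
(D,P,Y): not NE [P1→B gives 8>7; P2→R gives 9>6]
(D,Q,X): not NE [P1→A gives 7>4]
(D,Q,Y): not NE [P2→R gives 9>1]
(D,R,X): not NE [P1→A gives 9>1; P2→Q gives 9>2; P3→Y gives 3>0]
(D,R,Y): not NE [P1→B gives 9>5]
(D,S,X): not NE [P1→C gives 3>1; P2→Q gives 9>0; P3→Y gives 3>1]
(D,S,Y): not NE [P1→B gives 8>4; P2→R gives 9>6]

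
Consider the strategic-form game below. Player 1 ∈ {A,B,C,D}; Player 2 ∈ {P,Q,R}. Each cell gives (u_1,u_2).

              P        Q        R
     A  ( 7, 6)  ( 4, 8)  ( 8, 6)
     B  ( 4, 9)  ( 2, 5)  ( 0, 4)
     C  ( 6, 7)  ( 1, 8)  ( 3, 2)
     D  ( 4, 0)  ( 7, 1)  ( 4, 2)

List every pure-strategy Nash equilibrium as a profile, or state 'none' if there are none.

(A,P): not NE [P2→Q gives 8>6]
(A,Q): not NE [P1→D gives 7>4]
(A,R): not NE [P2→Q gives 8>6]
(B,P): not NE [P1→A gives 7>4]
(B,Q): not NE [P1→D gives 7>2; P2→P gives 9>5]
(B,R): not NE [P1→A gives 8>0; P2→P gives 9>4]
(C,P): not NE [P1→A gives 7>6; P2→Q gives 8>7]
(C,Q): not NE [P1→D gives 7>1]
(C,R): not NE [P1→A gives 8>3; P2→Q gives 8>2]
(D,P): not NE [P1→A gives 7>4; P2→R gives 2>0]
(D,Q): not NE [P2→R gives 2>1]
(D,R): not NE [P1→A gives 8>4]

Equilibria: none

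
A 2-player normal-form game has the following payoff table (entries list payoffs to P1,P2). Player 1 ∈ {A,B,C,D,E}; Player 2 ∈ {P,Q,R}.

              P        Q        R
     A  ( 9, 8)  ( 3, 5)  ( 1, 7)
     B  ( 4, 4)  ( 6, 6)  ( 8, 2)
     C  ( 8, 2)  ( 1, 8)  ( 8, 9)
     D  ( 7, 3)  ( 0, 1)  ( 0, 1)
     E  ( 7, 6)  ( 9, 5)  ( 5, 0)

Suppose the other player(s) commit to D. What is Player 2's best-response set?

BR_2 = {P}

u_2(P vs D) = 3
u_2(Q vs D) = 1
u_2(R vs D) = 1
max payoff 3 at {P}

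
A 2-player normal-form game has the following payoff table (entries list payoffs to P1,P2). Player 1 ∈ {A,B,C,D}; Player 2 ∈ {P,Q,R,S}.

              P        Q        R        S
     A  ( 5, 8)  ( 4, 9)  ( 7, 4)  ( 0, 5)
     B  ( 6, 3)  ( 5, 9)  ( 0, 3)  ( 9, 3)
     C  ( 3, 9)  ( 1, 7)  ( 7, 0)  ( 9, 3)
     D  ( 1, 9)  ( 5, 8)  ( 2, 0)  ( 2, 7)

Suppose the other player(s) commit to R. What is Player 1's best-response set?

u_1(A vs R) = 7
u_1(B vs R) = 0
u_1(C vs R) = 7
u_1(D vs R) = 2
max payoff 7 at {A,C}

P1 best: {A,C}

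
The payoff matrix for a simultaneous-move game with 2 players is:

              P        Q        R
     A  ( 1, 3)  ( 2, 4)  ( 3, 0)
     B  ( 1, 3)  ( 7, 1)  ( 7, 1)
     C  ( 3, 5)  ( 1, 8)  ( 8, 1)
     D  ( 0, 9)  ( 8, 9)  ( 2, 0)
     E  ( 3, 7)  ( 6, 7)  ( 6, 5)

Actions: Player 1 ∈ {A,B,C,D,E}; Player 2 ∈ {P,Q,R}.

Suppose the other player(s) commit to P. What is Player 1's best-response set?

u_1(A vs P) = 1
u_1(B vs P) = 1
u_1(C vs P) = 3
u_1(D vs P) = 0
u_1(E vs P) = 3
max payoff 3 at {C,E}

argmax u_1 = {C,E}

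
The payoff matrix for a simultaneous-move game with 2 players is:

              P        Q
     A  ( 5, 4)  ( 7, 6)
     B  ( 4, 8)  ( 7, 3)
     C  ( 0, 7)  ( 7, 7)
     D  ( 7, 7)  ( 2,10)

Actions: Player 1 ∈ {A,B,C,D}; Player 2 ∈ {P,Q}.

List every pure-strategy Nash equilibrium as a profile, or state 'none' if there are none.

Nash profiles: (A,Q), (C,Q)

(A,P): not NE [P1→D gives 7>5; P2→Q gives 6>4]
(A,Q): NE
(B,P): not NE [P1→D gives 7>4]
(B,Q): not NE [P2→P gives 8>3]
(C,P): not NE [P1→D gives 7>0]
(C,Q): NE
(D,P): not NE [P2→Q gives 10>7]
(D,Q): not NE [P1→C gives 7>2]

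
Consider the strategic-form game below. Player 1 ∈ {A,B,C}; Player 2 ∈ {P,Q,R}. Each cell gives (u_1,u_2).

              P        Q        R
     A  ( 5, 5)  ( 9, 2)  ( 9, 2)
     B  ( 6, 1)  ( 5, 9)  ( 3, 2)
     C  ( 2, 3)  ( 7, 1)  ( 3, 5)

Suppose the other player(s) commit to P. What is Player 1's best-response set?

P1 best: {B}

u_1(A vs P) = 5
u_1(B vs P) = 6
u_1(C vs P) = 2
max payoff 6 at {B}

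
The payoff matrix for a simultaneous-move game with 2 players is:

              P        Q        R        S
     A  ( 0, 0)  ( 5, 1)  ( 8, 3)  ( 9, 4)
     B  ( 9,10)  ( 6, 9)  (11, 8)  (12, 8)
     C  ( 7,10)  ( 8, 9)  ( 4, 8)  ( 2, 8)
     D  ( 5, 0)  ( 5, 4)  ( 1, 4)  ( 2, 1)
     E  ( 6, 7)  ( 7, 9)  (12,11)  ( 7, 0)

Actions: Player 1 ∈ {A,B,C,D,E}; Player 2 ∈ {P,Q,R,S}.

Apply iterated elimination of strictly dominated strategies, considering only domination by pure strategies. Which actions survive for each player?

P1 drop A (B beats it: P:9>0 Q:6>5 R:11>8 S:12>9)
P1 drop D (B beats it: P:9>5 Q:6>5 R:11>1 S:12>2)
P2 drop S (P beats it: B:10>8 C:10>8 E:7>0)
P1→{B,C,E} P2→{P,Q,R}

Survivors P1:{B,C,E} P2:{P,Q,R}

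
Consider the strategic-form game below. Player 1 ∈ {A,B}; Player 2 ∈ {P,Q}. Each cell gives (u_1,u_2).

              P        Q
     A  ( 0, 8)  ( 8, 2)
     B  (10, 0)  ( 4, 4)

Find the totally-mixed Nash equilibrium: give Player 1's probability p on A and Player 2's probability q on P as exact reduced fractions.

P1 indiff ⇒ q·0+(1-q)·8 = q·10+(1-q)·4 ⇒ q(-10) = (1-q)(-4) ⇒ q = 2/7
P2 indiff ⇒ p·8+(1-p)·0 = p·2+(1-p)·4 ⇒ p(6) = (1-p)(4) ⇒ p = 2/5

p=2/5, q=2/7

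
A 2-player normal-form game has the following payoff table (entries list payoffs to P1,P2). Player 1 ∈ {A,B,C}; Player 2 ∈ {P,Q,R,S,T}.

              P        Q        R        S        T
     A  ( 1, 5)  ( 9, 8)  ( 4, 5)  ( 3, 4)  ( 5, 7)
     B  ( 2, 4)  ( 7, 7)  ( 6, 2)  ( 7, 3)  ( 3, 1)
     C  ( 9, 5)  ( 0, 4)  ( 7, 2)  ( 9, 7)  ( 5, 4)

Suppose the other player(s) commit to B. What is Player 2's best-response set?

BR_2 = {Q}

u_2(P vs B) = 4
u_2(Q vs B) = 7
u_2(R vs B) = 2
u_2(S vs B) = 3
u_2(T vs B) = 1
max payoff 7 at {Q}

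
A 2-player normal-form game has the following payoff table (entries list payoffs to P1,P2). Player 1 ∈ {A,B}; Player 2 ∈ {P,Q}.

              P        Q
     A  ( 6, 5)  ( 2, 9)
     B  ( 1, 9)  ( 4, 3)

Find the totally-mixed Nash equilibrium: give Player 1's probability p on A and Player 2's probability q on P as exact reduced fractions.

p=3/5, q=2/7

P1 indiff ⇒ q·6+(1-q)·2 = q·1+(1-q)·4 ⇒ q(5) = (1-q)(2) ⇒ q = 2/7
P2 indiff ⇒ p·5+(1-p)·9 = p·9+(1-p)·3 ⇒ p(-4) = (1-p)(-6) ⇒ p = 3/5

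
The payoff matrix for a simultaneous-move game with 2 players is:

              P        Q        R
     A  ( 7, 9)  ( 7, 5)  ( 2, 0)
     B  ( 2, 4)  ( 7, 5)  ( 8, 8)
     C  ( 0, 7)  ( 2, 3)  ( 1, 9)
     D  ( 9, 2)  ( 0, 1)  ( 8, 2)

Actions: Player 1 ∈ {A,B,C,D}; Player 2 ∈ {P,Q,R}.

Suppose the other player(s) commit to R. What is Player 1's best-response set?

P1 best: {B,D}

u_1(A vs R) = 2
u_1(B vs R) = 8
u_1(C vs R) = 1
u_1(D vs R) = 8
max payoff 8 at {B,D}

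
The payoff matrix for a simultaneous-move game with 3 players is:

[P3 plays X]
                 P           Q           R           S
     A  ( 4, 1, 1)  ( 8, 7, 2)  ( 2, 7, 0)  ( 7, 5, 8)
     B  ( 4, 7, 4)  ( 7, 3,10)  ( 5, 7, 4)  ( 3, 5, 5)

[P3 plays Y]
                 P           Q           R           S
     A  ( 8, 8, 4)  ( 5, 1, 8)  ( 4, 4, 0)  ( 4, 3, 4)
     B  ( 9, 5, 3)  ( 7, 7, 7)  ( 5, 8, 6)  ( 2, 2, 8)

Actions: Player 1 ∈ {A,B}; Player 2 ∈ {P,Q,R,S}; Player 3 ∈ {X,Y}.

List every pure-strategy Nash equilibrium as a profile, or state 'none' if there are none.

(A,P,X): not NE [P2→R gives 7>1; P3→Y gives 4>1]
(A,P,Y): not NE [P1→B gives 9>8]
(A,Q,X): not NE [P3→Y gives 8>2]
(A,Q,Y): not NE [P1→B gives 7>5; P2→P gives 8>1]
(A,R,X): not NE [P1→B gives 5>2]
(A,R,Y): not NE [P1→B gives 5>4; P2→P gives 8>4]
(A,S,X): not NE [P2→R gives 7>5]
(A,S,Y): not NE [P2→P gives 8>3; P3→X gives 8>4]
(B,P,X): NE
(B,P,Y): not NE [P2→R gives 8>5; P3→X gives 4>3]
(B,Q,X): not NE [P1→A gives 8>7; P2→R gives 7>3]
(B,Q,Y): not NE [P2→R gives 8>7; P3→X gives 10>7]
(B,R,X): not NE [P3→Y gives 6>4]
(B,R,Y): NE
(B,S,X): not NE [P1→A gives 7>3; P2→R gives 7>5; P3→Y gives 8>5]
(B,S,Y): not NE [P1→A gives 4>2; P2→R gives 8>2]

NE set: (B,P,X), (B,R,Y)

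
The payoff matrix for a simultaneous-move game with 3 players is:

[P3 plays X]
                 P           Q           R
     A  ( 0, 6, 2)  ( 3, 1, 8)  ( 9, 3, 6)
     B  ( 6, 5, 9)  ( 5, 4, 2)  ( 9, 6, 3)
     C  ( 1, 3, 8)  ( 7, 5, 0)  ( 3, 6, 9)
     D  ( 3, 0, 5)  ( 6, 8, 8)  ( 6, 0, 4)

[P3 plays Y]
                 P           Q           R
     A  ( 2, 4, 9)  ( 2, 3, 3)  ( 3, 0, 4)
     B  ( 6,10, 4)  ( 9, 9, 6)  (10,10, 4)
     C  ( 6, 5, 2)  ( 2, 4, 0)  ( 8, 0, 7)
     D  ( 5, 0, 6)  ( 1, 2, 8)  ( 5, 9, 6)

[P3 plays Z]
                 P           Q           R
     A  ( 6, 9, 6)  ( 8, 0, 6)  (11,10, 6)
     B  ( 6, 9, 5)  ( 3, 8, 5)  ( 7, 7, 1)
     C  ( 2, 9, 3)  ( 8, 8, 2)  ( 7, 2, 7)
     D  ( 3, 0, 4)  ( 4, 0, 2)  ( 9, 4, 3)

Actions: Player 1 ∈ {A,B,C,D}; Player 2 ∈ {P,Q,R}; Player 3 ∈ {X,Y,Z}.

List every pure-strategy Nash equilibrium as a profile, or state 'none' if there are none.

(A,P,X): not NE [P1→B gives 6>0; P3→Y gives 9>2]
(A,P,Y): not NE [P1→C gives 6>2]
(A,P,Z): not NE [P2→R gives 10>9; P3→Y gives 9>6]
(A,Q,X): not NE [P1→C gives 7>3; P2→P gives 6>1]
(A,Q,Y): not NE [P1→B gives 9>2; P2→P gives 4>3; P3→X gives 8>3]
(A,Q,Z): not NE [P2→R gives 10>0; P3→X gives 8>6]
(A,R,X): not NE [P2→P gives 6>3]
(A,R,Y): not NE [P1→B gives 10>3; P2→P gives 4>0; P3→Z gives 6>4]
(A,R,Z): NE
(B,P,X): not NE [P2→R gives 6>5]
(B,P,Y): not NE [P3→X gives 9>4]
(B,P,Z): not NE [P3→X gives 9>5]
(B,Q,X): not NE [P1→C gives 7>5; P2→R gives 6>4; P3→Y gives 6>2]
(B,Q,Y): not NE [P2→R gives 10>9]
(B,Q,Z): not NE [P1→C gives 8>3; P2→P gives 9>8; P3→Y gives 6>5]
(B,R,X): not NE [P3→Y gives 4>3]
(B,R,Y): NE
(B,R,Z): not NE [P1→A gives 11>7; P2→P gives 9>7; P3→Y gives 4>1]
(C,P,X): not NE [P1→B gives 6>1; P2→R gives 6>3]
(C,P,Y): not NE [P3→X gives 8>2]
(C,P,Z): not NE [P1→B gives 6>2; P3→X gives 8>3]
(C,Q,X): not NE [P2→R gives 6>5; P3→Z gives 2>0]
(C,Q,Y): not NE [P1→B gives 9>2; P2→P gives 5>4; P3→Z gives 2>0]
(C,Q,Z): not NE [P2→P gives 9>8]
(C,R,X): not NE [P1→B gives 9>3]
(C,R,Y): not NE [P1→B gives 10>8; P2→P gives 5>0; P3→X gives 9>7]
(C,R,Z): not NE [P1→A gives 11>7; P2→P gives 9>2; P3→X gives 9>7]
(D,P,X): not NE [P1→B gives 6>3; P2→Q gives 8>0; P3→Y gives 6>5]
(D,P,Y): not NE [P1→C gives 6>5; P2→R gives 9>0]
(D,P,Z): not NE [P1→B gives 6>3; P2→R gives 4>0; P3→Y gives 6>4]
(D,Q,X): not NE [P1→C gives 7>6]
(D,Q,Y): not NE [P1→B gives 9>1; P2→R gives 9>2]
(D,Q,Z): not NE [P1→C gives 8>4; P2→R gives 4>0; P3→Y gives 8>2]
(D,R,X): not NE [P1→B gives 9>6; P2→Q gives 8>0; P3→Y gives 6>4]
(D,R,Y): not NE [P1→B gives 10>5]
(D,R,Z): not NE [P1→A gives 11>9; P3→Y gives 6>3]

Nash profiles: (A,R,Z), (B,R,Y)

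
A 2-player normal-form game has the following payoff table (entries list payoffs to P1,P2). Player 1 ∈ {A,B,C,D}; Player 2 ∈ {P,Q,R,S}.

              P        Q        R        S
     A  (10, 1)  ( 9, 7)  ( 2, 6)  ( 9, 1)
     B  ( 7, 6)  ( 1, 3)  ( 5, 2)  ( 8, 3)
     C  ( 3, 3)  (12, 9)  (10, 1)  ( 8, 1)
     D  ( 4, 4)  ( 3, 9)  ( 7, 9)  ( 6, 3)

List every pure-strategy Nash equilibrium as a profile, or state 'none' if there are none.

(A,P): not NE [P2→Q gives 7>1]
(A,Q): not NE [P1→C gives 12>9]
(A,R): not NE [P1→C gives 10>2; P2→Q gives 7>6]
(A,S): not NE [P2→Q gives 7>1]
(B,P): not NE [P1→A gives 10>7]
(B,Q): not NE [P1→C gives 12>1; P2→P gives 6>3]
(B,R): not NE [P1→C gives 10>5; P2→P gives 6>2]
(B,S): not NE [P1→A gives 9>8; P2→P gives 6>3]
(C,P): not NE [P1→A gives 10>3; P2→Q gives 9>3]
(C,Q): NE
(C,R): not NE [P2→Q gives 9>1]
(C,S): not NE [P1→A gives 9>8; P2→Q gives 9>1]
(D,P): not NE [P1→A gives 10>4; P2→R gives 9>4]
(D,Q): not NE [P1→C gives 12>3]
(D,R): not NE [P1→C gives 10>7]
(D,S): not NE [P1→A gives 9>6; P2→R gives 9>3]

PSNE = {(C,Q)}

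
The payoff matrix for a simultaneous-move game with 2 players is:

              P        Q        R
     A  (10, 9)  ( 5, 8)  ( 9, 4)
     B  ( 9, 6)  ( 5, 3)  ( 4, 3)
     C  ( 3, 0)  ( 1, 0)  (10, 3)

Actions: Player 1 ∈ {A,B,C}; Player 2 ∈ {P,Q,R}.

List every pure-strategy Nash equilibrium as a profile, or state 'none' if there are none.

NE set: (A,P), (C,R)

(A,P): NE
(A,Q): not NE [P2→P gives 9>8]
(A,R): not NE [P1→C gives 10>9; P2→P gives 9>4]
(B,P): not NE [P1→A gives 10>9]
(B,Q): not NE [P2→P gives 6>3]
(B,R): not NE [P1→C gives 10>4; P2→P gives 6>3]
(C,P): not NE [P1→A gives 10>3; P2→R gives 3>0]
(C,Q): not NE [P1→B gives 5>1; P2→R gives 3>0]
(C,R): NE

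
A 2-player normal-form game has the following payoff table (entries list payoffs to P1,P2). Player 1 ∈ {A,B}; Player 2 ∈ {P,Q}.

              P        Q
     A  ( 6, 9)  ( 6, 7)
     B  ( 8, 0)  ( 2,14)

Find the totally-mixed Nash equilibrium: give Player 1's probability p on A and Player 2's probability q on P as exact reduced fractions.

P1 indiff ⇒ q·6+(1-q)·6 = q·8+(1-q)·2 ⇒ q(-2) = (1-q)(-4) ⇒ q = 2/3
P2 indiff ⇒ p·9+(1-p)·0 = p·7+(1-p)·14 ⇒ p(2) = (1-p)(14) ⇒ p = 7/8

P1 mixes 7/8 on A; P2 mixes 2/3 on P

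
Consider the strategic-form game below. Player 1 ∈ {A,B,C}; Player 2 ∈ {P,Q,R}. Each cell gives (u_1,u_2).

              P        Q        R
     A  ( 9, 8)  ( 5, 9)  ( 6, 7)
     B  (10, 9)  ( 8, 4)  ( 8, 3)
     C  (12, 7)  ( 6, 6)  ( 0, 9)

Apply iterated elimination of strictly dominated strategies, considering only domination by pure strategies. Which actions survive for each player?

Survivors P1:{B,C} P2:{P,R}

P1 drop A (B beats it: P:10>9 Q:8>5 R:8>6)
P2 drop Q (P beats it: B:9>4 C:7>6)
P1→{B,C} P2→{P,R}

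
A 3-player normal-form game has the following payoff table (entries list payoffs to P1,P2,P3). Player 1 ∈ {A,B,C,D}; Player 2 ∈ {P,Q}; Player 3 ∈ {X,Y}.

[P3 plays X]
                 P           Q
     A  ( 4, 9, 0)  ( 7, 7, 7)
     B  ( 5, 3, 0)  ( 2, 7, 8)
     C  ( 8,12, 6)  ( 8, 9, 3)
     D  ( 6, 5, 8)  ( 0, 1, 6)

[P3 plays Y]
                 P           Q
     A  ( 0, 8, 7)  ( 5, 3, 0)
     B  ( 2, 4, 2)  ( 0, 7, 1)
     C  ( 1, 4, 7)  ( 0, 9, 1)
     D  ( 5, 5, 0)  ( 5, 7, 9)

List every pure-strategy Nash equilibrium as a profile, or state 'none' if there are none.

(A,P,X): not NE [P1→C gives 8>4; P3→Y gives 7>0]
(A,P,Y): not NE [P1→D gives 5>0]
(A,Q,X): not NE [P1→C gives 8>7; P2→P gives 9>7]
(A,Q,Y): not NE [P2→P gives 8>3; P3→X gives 7>0]
(B,P,X): not NE [P1→C gives 8>5; P2→Q gives 7>3; P3→Y gives 2>0]
(B,P,Y): not NE [P1→D gives 5>2; P2→Q gives 7>4]
(B,Q,X): not NE [P1→C gives 8>2]
(B,Q,Y): not NE [P1→D gives 5>0; P3→X gives 8>1]
(C,P,X): not NE [P3→Y gives 7>6]
(C,P,Y): not NE [P1→D gives 5>1; P2→Q gives 9>4]
(C,Q,X): not NE [P2→P gives 12>9]
(C,Q,Y): not NE [P1→D gives 5>0; P3→X gives 3>1]
(D,P,X): not NE [P1→C gives 8>6]
(D,P,Y): not NE [P2→Q gives 7>5; P3→X gives 8>0]
(D,Q,X): not NE [P1→C gives 8>0; P2→P gives 5>1; P3→Y gives 9>6]
(D,Q,Y): NE

PSNE = {(D,Q,Y)}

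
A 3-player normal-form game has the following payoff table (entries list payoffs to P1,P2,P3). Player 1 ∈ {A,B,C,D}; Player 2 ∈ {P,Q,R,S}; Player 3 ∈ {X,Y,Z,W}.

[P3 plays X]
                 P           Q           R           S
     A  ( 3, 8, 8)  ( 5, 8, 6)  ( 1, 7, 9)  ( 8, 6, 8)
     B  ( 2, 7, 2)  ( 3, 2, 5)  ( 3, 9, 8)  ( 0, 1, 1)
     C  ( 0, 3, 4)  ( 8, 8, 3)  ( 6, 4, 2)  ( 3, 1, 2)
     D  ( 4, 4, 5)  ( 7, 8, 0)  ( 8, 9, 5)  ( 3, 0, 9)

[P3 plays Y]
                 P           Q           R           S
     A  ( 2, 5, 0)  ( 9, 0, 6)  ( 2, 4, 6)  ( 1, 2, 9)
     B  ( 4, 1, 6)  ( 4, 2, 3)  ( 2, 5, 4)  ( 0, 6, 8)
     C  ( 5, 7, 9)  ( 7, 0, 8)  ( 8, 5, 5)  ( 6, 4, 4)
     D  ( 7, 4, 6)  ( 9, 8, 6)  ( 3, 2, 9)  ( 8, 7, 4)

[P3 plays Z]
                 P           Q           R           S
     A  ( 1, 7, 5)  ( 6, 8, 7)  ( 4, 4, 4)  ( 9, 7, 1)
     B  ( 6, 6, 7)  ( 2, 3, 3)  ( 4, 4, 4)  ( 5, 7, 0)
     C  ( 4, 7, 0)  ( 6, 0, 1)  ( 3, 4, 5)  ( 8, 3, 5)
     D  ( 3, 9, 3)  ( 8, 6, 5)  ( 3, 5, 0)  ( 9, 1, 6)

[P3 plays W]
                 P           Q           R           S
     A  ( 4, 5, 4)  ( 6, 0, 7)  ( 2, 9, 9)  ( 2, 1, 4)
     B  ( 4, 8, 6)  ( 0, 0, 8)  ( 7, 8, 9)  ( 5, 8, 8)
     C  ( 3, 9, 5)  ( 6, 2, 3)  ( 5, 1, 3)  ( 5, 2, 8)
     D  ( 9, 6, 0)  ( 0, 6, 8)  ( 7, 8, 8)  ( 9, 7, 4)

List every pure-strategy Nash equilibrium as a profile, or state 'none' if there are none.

(A,P,X): not NE [P1→D gives 4>3]
(A,P,Y): not NE [P1→D gives 7>2; P3→X gives 8>0]
(A,P,Z): not NE [P1→B gives 6>1; P2→Q gives 8>7; P3→X gives 8>5]
(A,P,W): not NE [P1→D gives 9>4; P2→R gives 9>5; P3→X gives 8>4]
(A,Q,X): not NE [P1→C gives 8>5; P3→W gives 7>6]
(A,Q,Y): not NE [P2→P gives 5>0; P3→W gives 7>6]
(A,Q,Z): not NE [P1→D gives 8>6]
(A,Q,W): not NE [P2→R gives 9>0]
(A,R,X): not NE [P1→D gives 8>1; P2→Q gives 8>7]
(A,R,Y): not NE [P1→C gives 8>2; P2→P gives 5>4; P3→W gives 9>6]
(A,R,Z): not NE [P2→Q gives 8>4; P3→W gives 9>4]
(A,R,W): not NE [P1→D gives 7>2]
(A,S,X): not NE [P2→Q gives 8>6; P3→Y gives 9>8]
(A,S,Y): not NE [P1→D gives 8>1; P2→P gives 5>2]
(A,S,Z): not NE [P2→Q gives 8>7; P3→Y gives 9>1]
(A,S,W): not NE [P1→D gives 9>2; P2→R gives 9>1; P3→Y gives 9>4]
(B,P,X): not NE [P1→D gives 4>2; P2→R gives 9>7; P3→Z gives 7>2]
(B,P,Y): not NE [P1→D gives 7>4; P2→S gives 6>1; P3→Z gives 7>6]
(B,P,Z): not NE [P2→S gives 7>6]
(B,P,W): not NE [P1→D gives 9>4; P3→Z gives 7>6]
(B,Q,X): not NE [P1→C gives 8>3; P2→R gives 9>2; P3→W gives 8>5]
(B,Q,Y): not NE [P1→D gives 9>4; P2→S gives 6>2; P3→W gives 8>3]
(B,Q,Z): not NE [P1→D gives 8>2; P2→S gives 7>3; P3→W gives 8>3]
(B,Q,W): not NE [P1→C gives 6>0; P2→S gives 8>0]
(B,R,X): not NE [P1→D gives 8>3; P3→W gives 9>8]
(B,R,Y): not NE [P1→C gives 8>2; P2→S gives 6>5; P3→W gives 9>4]
(B,R,Z): not NE [P2→S gives 7>4; P3→W gives 9>4]
(B,R,W): NE
(B,S,X): not NE [P1→A gives 8>0; P2→R gives 9>1; P3→W gives 8>1]
(B,S,Y): not NE [P1→D gives 8>0]
(B,S,Z): not NE [P1→D gives 9>5; P3→W gives 8>0]
(B,S,W): not NE [P1→D gives 9>5]
(C,P,X): not NE [P1→D gives 4>0; P2→Q gives 8>3; P3→Y gives 9>4]
(C,P,Y): not NE [P1→D gives 7>5]
(C,P,Z): not NE [P1→B gives 6>4; P3→Y gives 9>0]
(C,P,W): not NE [P1→D gives 9>3; P3→Y gives 9>5]
(C,Q,X): not NE [P3→Y gives 8>3]
(C,Q,Y): not NE [P1→D gives 9>7; P2→P gives 7>0]
(C,Q,Z): not NE [P1→D gives 8>6; P2→P gives 7>0; P3→Y gives 8>1]
(C,Q,W): not NE [P2→P gives 9>2; P3→Y gives 8>3]
(C,R,X): not NE [P1→D gives 8>6; P2→Q gives 8>4; P3→Z gives 5>2]
(C,R,Y): not NE [P2→P gives 7>5]
(C,R,Z): not NE [P1→B gives 4>3; P2→P gives 7>4]
(C,R,W): not NE [P1→D gives 7>5; P2→P gives 9>1; P3→Z gives 5>3]
(C,S,X): not NE [P1→A gives 8>3; P2→Q gives 8>1; P3→W gives 8>2]
(C,S,Y): not NE [P1→D gives 8>6; P2→P gives 7>4; P3→W gives 8>4]
(C,S,Z): not NE [P1→D gives 9>8; P2→P gives 7>3; P3→W gives 8>5]
(C,S,W): not NE [P1→D gives 9>5; P2→P gives 9>2]
(D,P,X): not NE [P2→R gives 9>4; P3→Y gives 6>5]
(D,P,Y): not NE [P2→Q gives 8>4]
(D,P,Z): not NE [P1→B gives 6>3; P3→Y gives 6>3]
(D,P,W): not NE [P2→R gives 8>6; P3→Y gives 6>0]
(D,Q,X): not NE [P1→C gives 8>7; P2→R gives 9>8; P3→W gives 8>0]
(D,Q,Y): not NE [P3→W gives 8>6]
(D,Q,Z): not NE [P2→P gives 9>6; P3→W gives 8>5]
(D,Q,W): not NE [P1→C gives 6>0; P2→R gives 8>6]
(D,R,X): not NE [P3→Y gives 9>5]
(D,R,Y): not NE [P1→C gives 8>3; P2→Q gives 8>2]
(D,R,Z): not NE [P1→B gives 4>3; P2→P gives 9>5; P3→Y gives 9>0]
(D,R,W): not NE [P3→Y gives 9>8]
(D,S,X): not NE [P1→A gives 8>3; P2→R gives 9>0]
(D,S,Y): not NE [P2→Q gives 8>7; P3→X gives 9>4]
(D,S,Z): not NE [P2→P gives 9>1; P3→X gives 9>6]
(D,S,W): not NE [P2→R gives 8>7; P3→X gives 9>4]

NE set: (B,R,W)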